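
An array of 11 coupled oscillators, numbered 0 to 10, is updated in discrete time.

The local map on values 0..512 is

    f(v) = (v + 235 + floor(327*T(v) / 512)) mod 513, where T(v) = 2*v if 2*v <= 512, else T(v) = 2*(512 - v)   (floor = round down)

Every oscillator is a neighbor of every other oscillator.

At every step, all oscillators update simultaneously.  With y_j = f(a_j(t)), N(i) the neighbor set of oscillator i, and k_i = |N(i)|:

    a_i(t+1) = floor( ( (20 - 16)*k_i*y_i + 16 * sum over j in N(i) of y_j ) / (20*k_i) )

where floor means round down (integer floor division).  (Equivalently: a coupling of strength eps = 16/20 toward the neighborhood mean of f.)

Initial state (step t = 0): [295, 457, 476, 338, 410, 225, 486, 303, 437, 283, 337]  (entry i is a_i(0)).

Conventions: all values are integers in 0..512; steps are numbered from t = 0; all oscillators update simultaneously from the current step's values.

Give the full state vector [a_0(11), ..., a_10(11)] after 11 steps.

Answer: [294, 294, 294, 294, 294, 294, 294, 294, 294, 294, 294]

Derivation:
t=0: [295, 457, 476, 338, 410, 225, 486, 303, 437, 283, 337]
t=1: [269, 264, 263, 268, 265, 262, 263, 269, 264, 269, 268]
t=2: [301, 301, 301, 301, 301, 301, 301, 301, 301, 301, 301]
t=3: [292, 292, 292, 292, 292, 292, 292, 292, 292, 292, 292]
t=4: [295, 295, 295, 295, 295, 295, 295, 295, 295, 295, 295]
t=5: [294, 294, 294, 294, 294, 294, 294, 294, 294, 294, 294]
t=6: [294, 294, 294, 294, 294, 294, 294, 294, 294, 294, 294]
t=7: [294, 294, 294, 294, 294, 294, 294, 294, 294, 294, 294]
t=8: [294, 294, 294, 294, 294, 294, 294, 294, 294, 294, 294]
t=9: [294, 294, 294, 294, 294, 294, 294, 294, 294, 294, 294]
t=10: [294, 294, 294, 294, 294, 294, 294, 294, 294, 294, 294]
t=11: [294, 294, 294, 294, 294, 294, 294, 294, 294, 294, 294]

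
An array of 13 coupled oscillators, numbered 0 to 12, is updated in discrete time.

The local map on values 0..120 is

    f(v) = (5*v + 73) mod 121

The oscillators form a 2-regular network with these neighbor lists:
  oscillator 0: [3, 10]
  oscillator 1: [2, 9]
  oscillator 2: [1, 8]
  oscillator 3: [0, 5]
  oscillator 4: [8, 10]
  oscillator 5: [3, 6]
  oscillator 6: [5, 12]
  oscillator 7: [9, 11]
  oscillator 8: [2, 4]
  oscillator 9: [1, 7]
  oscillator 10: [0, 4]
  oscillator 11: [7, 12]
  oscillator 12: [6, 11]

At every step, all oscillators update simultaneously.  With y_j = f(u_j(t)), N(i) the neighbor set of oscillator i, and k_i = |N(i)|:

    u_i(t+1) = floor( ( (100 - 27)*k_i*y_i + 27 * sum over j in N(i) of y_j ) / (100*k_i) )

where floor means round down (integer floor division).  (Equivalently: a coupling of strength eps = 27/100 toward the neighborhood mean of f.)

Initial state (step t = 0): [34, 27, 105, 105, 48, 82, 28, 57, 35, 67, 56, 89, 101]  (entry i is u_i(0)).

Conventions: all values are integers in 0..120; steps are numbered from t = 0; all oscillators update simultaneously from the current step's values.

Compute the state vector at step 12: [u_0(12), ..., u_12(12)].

Simulating step by step:
t=0: [34, 27, 105, 105, 48, 82, 28, 57, 35, 67, 56, 89, 101]
t=1: [31, 84, 95, 99, 67, 115, 96, 95, 29, 60, 90, 53, 85]
t=2: [94, 16, 61, 81, 51, 52, 58, 61, 85, 17, 48, 80, 32]
t=3: [68, 30, 17, 104, 74, 81, 27, 30, 23, 33, 71, 97, 96]
t=4: [59, 95, 49, 101, 76, 110, 88, 100, 64, 112, 65, 77, 72]
t=5: [21, 60, 68, 71, 74, 29, 33, 81, 44, 41, 38, 90, 67]
t=6: [53, 18, 44, 68, 68, 95, 104, 94, 54, 43, 33, 50, 53]
t=7: [92, 43, 56, 58, 65, 68, 101, 60, 87, 47, 105, 80, 95]
t=8: [51, 57, 90, 13, 44, 49, 84, 31, 37, 55, 94, 90, 74]
t=9: [73, 104, 46, 34, 47, 58, 27, 97, 23, 107, 61, 53, 64]
t=10: [56, 88, 68, 10, 59, 11, 67, 67, 66, 26, 29, 84, 46]
t=11: [94, 38, 45, 17, 22, 11, 42, 45, 36, 69, 86, 20, 51]
t=12: [50, 30, 45, 35, 49, 15, 42, 55, 23, 50, 30, 57, 75]

Answer: [50, 30, 45, 35, 49, 15, 42, 55, 23, 50, 30, 57, 75]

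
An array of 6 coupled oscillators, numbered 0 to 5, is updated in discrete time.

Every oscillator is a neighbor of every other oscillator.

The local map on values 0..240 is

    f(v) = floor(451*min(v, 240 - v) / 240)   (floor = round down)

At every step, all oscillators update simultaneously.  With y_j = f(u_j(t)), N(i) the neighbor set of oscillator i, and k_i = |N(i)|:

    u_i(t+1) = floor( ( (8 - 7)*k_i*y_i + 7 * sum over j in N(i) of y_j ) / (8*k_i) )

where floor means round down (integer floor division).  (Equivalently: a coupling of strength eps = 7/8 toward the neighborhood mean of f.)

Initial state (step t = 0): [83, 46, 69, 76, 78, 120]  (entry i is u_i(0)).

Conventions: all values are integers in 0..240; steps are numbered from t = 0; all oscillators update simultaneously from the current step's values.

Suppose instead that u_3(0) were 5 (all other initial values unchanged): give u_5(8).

Answer: u_5(8) = 172
Key observation: This trace re-runs the system from the modified initial state.

Derivation:
t=0: [83, 46, 69, 5, 78, 120]
t=1: [123, 126, 124, 130, 123, 120]
t=2: [216, 216, 216, 217, 216, 216]
t=3: [44, 44, 44, 44, 44, 44]
t=4: [82, 82, 82, 82, 82, 82]
t=5: [154, 154, 154, 154, 154, 154]
t=6: [161, 161, 161, 161, 161, 161]
t=7: [148, 148, 148, 148, 148, 148]
t=8: [172, 172, 172, 172, 172, 172]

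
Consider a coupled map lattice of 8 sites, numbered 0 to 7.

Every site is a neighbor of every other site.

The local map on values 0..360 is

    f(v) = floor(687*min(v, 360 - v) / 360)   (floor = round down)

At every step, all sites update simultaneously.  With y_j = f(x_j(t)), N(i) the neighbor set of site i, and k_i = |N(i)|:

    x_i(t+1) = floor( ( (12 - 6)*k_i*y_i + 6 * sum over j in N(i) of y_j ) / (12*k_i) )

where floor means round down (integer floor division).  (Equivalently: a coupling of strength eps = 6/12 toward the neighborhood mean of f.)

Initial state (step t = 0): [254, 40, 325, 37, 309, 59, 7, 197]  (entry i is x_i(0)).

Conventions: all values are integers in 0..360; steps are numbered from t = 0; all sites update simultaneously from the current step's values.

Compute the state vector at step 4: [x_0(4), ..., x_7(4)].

Answer: [181, 152, 149, 150, 156, 160, 137, 184]

Derivation:
t=0: [254, 40, 325, 37, 309, 59, 7, 197]
t=1: [154, 100, 95, 97, 109, 115, 73, 200]
t=2: [248, 204, 200, 202, 212, 216, 182, 253]
t=3: [249, 285, 288, 287, 279, 275, 303, 245]
t=4: [181, 152, 149, 150, 156, 160, 137, 184]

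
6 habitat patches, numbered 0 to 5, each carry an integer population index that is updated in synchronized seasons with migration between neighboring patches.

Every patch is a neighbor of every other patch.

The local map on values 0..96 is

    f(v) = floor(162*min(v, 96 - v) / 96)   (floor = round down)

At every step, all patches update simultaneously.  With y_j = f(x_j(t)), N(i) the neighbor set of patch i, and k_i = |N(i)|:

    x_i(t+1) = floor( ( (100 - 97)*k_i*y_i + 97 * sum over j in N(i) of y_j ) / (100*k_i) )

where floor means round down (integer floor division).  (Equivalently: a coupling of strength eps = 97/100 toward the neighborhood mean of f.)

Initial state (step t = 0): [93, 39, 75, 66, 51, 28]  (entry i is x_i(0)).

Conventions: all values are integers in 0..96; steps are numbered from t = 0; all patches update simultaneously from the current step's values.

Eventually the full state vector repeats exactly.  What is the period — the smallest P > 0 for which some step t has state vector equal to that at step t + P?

Answer: 6
Key observation: The state at step 6, [62, 62, 62, 62, 62, 62], reappears at step 12 — and no state repeats earlier — so the cycle the system enters has period 6.

Derivation:
t=0: [93, 39, 75, 66, 51, 28]
t=1: [52, 43, 47, 45, 41, 46]
t=2: [74, 74, 73, 74, 75, 73]
t=3: [37, 37, 36, 37, 37, 36]
t=4: [61, 61, 61, 61, 61, 61]
t=5: [59, 59, 59, 59, 59, 59]
t=6: [62, 62, 62, 62, 62, 62]
t=7: [57, 57, 57, 57, 57, 57]
t=8: [65, 65, 65, 65, 65, 65]
t=9: [52, 52, 52, 52, 52, 52]
t=10: [74, 74, 74, 74, 74, 74]
t=11: [37, 37, 37, 37, 37, 37]
t=12: [62, 62, 62, 62, 62, 62]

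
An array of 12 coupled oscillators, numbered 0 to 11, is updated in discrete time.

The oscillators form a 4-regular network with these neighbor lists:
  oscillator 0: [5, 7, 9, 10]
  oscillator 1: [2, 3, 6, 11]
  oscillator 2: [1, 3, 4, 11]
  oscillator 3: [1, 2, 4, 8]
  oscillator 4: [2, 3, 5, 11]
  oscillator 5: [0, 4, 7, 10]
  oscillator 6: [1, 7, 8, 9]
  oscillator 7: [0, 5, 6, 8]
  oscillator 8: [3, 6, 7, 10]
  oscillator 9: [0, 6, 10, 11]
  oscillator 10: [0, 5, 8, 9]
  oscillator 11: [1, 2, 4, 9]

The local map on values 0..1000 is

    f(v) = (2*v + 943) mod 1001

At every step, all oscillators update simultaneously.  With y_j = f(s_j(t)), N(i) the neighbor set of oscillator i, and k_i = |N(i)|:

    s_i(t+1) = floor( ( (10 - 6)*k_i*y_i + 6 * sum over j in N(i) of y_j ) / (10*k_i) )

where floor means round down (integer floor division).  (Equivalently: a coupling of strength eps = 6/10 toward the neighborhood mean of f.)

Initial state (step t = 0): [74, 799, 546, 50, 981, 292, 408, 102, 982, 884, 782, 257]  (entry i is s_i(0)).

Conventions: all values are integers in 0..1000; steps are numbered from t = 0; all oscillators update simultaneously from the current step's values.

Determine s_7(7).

Simulating step by step:
t=0: [74, 799, 546, 50, 981, 292, 408, 102, 982, 884, 782, 257]
t=1: [318, 408, 304, 373, 519, 457, 648, 400, 579, 554, 536, 510]
t=2: [480, 668, 728, 633, 850, 689, 342, 562, 291, 288, 242, 735]
t=3: [560, 356, 389, 358, 456, 432, 458, 381, 408, 561, 509, 439]
t=4: [404, 720, 735, 711, 792, 709, 670, 654, 780, 430, 637, 671]
t=5: [543, 353, 397, 417, 422, 404, 402, 383, 366, 550, 447, 431]
t=6: [361, 718, 746, 737, 774, 653, 609, 612, 729, 378, 558, 653]
t=7: [440, 338, 402, 420, 396, 305, 309, 286, 279, 448, 324, 398]

Answer: s_7(7) = 286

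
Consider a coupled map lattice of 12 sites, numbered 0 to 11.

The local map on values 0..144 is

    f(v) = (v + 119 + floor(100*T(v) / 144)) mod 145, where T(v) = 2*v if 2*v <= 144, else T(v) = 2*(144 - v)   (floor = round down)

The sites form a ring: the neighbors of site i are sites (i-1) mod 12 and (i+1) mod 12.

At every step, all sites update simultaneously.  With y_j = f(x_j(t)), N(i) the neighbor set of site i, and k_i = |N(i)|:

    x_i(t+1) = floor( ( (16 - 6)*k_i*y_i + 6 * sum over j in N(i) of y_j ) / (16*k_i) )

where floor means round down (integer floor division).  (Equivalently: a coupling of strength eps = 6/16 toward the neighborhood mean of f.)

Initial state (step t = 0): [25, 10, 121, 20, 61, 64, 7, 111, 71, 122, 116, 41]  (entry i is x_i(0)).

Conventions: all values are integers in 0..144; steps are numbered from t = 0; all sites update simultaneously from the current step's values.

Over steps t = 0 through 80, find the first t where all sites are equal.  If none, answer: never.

Simulating step by step:
t=0: [25, 10, 121, 20, 61, 64, 7, 111, 71, 122, 116, 41]  (not all equal)
t=1: [60, 118, 109, 59, 101, 126, 132, 133, 137, 129, 116, 74]  (not all equal)
t=2: [97, 126, 127, 120, 128, 126, 122, 121, 120, 123, 103, 45]  (not all equal)
t=3: [123, 126, 124, 125, 124, 125, 125, 126, 126, 127, 121, 101]  (not all equal)
t=4: [127, 125, 125, 125, 125, 125, 125, 125, 124, 124, 127, 131]  (not all equal)
t=5: [124, 124, 125, 125, 125, 125, 125, 125, 125, 124, 124, 123]  (not all equal)
t=6: [125, 125, 125, 125, 125, 125, 125, 125, 125, 125, 125, 125]  (all equal)

Answer: 6
Key observation: Synchronization is absorbing here: once all sites are equal they stay equal, and step 6 is the first all-equal step.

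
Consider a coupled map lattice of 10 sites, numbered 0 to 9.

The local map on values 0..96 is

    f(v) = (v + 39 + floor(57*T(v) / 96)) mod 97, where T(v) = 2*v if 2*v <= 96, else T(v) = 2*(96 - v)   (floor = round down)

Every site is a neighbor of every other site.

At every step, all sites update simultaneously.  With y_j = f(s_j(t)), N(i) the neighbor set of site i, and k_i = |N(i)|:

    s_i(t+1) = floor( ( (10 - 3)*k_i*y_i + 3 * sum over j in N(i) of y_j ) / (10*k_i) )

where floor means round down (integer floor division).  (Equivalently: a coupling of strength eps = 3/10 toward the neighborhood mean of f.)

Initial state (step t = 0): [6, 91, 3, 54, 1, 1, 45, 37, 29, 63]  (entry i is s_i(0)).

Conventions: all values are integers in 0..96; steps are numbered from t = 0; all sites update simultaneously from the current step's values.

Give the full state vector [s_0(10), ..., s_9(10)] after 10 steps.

Answer: [41, 45, 45, 45, 43, 43, 43, 42, 41, 43]

Derivation:
t=0: [6, 91, 3, 54, 1, 1, 45, 37, 29, 63]
t=1: [47, 37, 42, 42, 39, 39, 39, 27, 15, 41]
t=2: [39, 25, 32, 32, 28, 28, 28, 11, 57, 31]
t=3: [27, 71, 17, 17, 11, 11, 11, 51, 39, 15]
t=4: [18, 45, 68, 68, 59, 59, 59, 48, 35, 64]
t=5: [66, 41, 43, 43, 44, 44, 44, 46, 26, 44]
t=6: [43, 35, 38, 38, 39, 39, 39, 42, 77, 39]
t=7: [33, 21, 26, 26, 27, 27, 27, 31, 36, 27]
t=8: [20, 66, 74, 74, 11, 11, 11, 16, 24, 11]
t=9: [75, 49, 48, 48, 62, 62, 62, 70, 81, 62]
t=10: [41, 45, 45, 45, 43, 43, 43, 42, 41, 43]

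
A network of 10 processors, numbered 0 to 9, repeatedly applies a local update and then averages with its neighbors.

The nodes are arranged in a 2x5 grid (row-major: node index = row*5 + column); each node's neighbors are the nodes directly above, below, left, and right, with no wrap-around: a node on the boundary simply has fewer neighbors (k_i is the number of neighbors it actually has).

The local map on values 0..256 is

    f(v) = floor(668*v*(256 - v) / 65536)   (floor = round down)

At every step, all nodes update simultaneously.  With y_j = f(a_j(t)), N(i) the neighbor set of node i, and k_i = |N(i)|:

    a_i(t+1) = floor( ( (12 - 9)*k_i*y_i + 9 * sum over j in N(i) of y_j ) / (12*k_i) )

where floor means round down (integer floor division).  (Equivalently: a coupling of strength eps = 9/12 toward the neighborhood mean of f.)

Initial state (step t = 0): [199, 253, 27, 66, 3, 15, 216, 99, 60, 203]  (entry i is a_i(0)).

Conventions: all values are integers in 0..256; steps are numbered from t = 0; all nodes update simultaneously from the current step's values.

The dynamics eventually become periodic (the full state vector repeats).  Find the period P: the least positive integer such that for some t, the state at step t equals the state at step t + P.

Answer: 2
Key observation: The state at step 8, [157, 157, 157, 157, 157, 157, 157, 157, 157, 157], reappears at step 10 — and no state repeats earlier — so the cycle the system enters has period 2.

Derivation:
t=0: [199, 253, 27, 66, 3, 15, 216, 99, 60, 203]
t=1: [44, 68, 88, 79, 90, 85, 72, 107, 128, 74]
t=2: [128, 127, 146, 152, 142, 123, 143, 153, 152, 153]
t=3: [166, 165, 162, 162, 161, 165, 164, 162, 160, 162]
t=4: [152, 153, 154, 155, 155, 152, 153, 154, 155, 155]
t=5: [160, 160, 159, 159, 159, 160, 160, 159, 159, 159]
t=6: [156, 156, 156, 157, 157, 156, 156, 156, 157, 157]
t=7: [159, 159, 158, 158, 158, 159, 159, 158, 158, 158]
t=8: [157, 157, 157, 157, 157, 157, 157, 157, 157, 157]
t=9: [158, 158, 158, 158, 158, 158, 158, 158, 158, 158]
t=10: [157, 157, 157, 157, 157, 157, 157, 157, 157, 157]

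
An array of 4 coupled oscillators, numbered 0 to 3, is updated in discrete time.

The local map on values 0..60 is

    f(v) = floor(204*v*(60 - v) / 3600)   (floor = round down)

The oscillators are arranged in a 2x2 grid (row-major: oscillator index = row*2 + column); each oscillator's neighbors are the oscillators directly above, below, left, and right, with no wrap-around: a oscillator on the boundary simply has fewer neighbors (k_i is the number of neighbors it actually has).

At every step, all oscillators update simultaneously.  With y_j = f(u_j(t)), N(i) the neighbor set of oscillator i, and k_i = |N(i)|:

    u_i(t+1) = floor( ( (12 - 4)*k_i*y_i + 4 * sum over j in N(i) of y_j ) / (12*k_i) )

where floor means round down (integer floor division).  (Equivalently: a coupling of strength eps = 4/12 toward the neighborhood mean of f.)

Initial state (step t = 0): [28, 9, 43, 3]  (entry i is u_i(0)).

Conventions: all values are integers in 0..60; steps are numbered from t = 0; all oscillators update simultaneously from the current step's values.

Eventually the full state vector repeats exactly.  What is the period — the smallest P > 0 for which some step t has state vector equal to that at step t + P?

Answer: 2
Key observation: The state at step 8, [50, 50, 50, 50], reappears at step 10 — and no state repeats earlier — so the cycle the system enters has period 2.

Derivation:
t=0: [28, 9, 43, 3]
t=1: [44, 27, 37, 17]
t=2: [42, 46, 45, 43]
t=3: [40, 37, 39, 39]
t=4: [45, 47, 45, 46]
t=5: [37, 35, 37, 36]
t=6: [48, 48, 48, 48]
t=7: [32, 32, 32, 32]
t=8: [50, 50, 50, 50]
t=9: [28, 28, 28, 28]
t=10: [50, 50, 50, 50]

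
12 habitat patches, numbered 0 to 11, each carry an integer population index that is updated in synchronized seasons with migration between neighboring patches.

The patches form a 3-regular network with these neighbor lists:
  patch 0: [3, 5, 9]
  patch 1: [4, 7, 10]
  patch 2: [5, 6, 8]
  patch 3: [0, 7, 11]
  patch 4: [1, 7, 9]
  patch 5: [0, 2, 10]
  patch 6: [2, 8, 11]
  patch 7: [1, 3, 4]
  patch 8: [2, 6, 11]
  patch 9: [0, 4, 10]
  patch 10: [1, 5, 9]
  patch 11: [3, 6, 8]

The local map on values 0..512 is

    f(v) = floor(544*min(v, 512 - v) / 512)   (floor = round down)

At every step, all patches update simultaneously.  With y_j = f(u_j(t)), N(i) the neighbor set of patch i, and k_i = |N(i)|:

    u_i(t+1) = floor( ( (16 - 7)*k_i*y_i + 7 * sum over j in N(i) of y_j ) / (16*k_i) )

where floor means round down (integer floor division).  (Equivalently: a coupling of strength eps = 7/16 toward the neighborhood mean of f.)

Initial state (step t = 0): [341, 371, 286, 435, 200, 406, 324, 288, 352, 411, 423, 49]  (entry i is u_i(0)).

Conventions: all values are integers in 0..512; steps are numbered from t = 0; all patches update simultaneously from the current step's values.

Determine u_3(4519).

Answer: u_3(4519) = 268
Key observation: The state at step 27, [267, 267, 270, 268, 267, 268, 271, 267, 271, 267, 267, 270], reappears at step 29: the system is in a cycle of period 2 from step 27 on.  Therefore the state at step 4519 equals the state at step 27 + ((4519 - 27) mod 2) = 27, which is [267, 267, 270, 268, 267, 268, 271, 267, 271, 267, 267, 270].

Derivation:
t=0: [341, 371, 286, 435, 200, 406, 324, 288, 352, 411, 423, 49]
t=1: [145, 163, 205, 114, 191, 138, 179, 198, 167, 131, 106, 94]
t=2: [145, 173, 196, 135, 189, 152, 178, 190, 173, 146, 129, 126]
t=3: [153, 181, 194, 151, 191, 163, 182, 189, 180, 158, 149, 149]
t=4: [164, 189, 197, 165, 195, 174, 189, 193, 188, 170, 166, 168]
t=5: [176, 198, 202, 179, 201, 185, 197, 200, 197, 182, 181, 183]
t=6: [189, 208, 209, 193, 209, 196, 207, 208, 207, 194, 195, 197]
t=7: [202, 219, 219, 207, 219, 208, 217, 218, 217, 207, 209, 211]
t=8: [216, 230, 229, 220, 229, 221, 229, 229, 229, 220, 222, 225]
t=9: [230, 242, 241, 234, 241, 234, 242, 241, 242, 234, 235, 239]
t=10: [245, 255, 255, 249, 254, 248, 256, 254, 256, 248, 249, 253]
t=11: [261, 268, 269, 264, 268, 263, 271, 268, 271, 263, 264, 268]
t=12: [264, 259, 258, 262, 259, 263, 256, 259, 256, 263, 262, 258]
t=13: [263, 267, 269, 265, 267, 264, 271, 267, 271, 264, 265, 269]
t=14: [263, 260, 258, 261, 260, 262, 256, 260, 256, 262, 262, 258]
t=15: [264, 266, 269, 266, 266, 265, 271, 266, 271, 265, 265, 269]
t=16: [262, 261, 258, 260, 261, 261, 256, 261, 256, 262, 261, 257]
t=17: [265, 266, 269, 267, 265, 266, 271, 266, 271, 265, 265, 270]
t=18: [261, 261, 257, 260, 261, 260, 256, 261, 256, 262, 261, 257]
t=19: [266, 266, 270, 267, 265, 267, 271, 266, 271, 265, 266, 270]
t=20: [260, 261, 257, 259, 261, 259, 256, 261, 256, 261, 261, 257]
t=21: [267, 266, 270, 267, 266, 267, 271, 266, 271, 266, 266, 270]
t=22: [260, 261, 257, 259, 261, 259, 256, 260, 256, 260, 260, 257]
t=23: [267, 266, 270, 268, 266, 268, 271, 266, 271, 266, 267, 270]
t=24: [259, 260, 257, 259, 261, 259, 256, 260, 256, 260, 260, 257]
t=25: [267, 266, 270, 268, 266, 268, 271, 267, 271, 267, 267, 270]
t=26: [259, 260, 257, 259, 260, 259, 256, 260, 256, 260, 260, 257]
t=27: [267, 267, 270, 268, 267, 268, 271, 267, 271, 267, 267, 270]
t=28: [259, 260, 257, 259, 260, 259, 256, 259, 256, 260, 259, 257]
t=29: [267, 267, 270, 268, 267, 268, 271, 267, 271, 267, 267, 270]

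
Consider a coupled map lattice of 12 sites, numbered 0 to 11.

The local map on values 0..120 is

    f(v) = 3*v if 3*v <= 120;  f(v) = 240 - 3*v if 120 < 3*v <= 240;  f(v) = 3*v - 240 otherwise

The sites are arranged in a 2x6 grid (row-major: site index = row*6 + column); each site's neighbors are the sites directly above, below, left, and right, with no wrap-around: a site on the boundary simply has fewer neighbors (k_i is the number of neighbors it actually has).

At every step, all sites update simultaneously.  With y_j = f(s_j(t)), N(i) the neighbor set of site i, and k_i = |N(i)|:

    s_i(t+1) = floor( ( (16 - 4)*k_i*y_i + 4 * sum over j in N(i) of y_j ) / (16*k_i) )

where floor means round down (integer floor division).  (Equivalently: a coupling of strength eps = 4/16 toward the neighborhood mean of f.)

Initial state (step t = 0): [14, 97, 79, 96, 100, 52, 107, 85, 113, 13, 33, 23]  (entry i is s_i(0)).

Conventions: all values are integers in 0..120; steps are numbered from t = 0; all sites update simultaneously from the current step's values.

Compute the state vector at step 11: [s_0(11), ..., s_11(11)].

Simulating step by step:
t=0: [14, 97, 79, 96, 100, 52, 107, 85, 113, 13, 33, 23]
t=1: [48, 43, 18, 44, 64, 79, 67, 30, 79, 49, 88, 74]
t=2: [90, 103, 59, 97, 47, 10, 52, 80, 22, 81, 31, 16]
t=3: [41, 59, 62, 52, 88, 40, 66, 18, 55, 19, 82, 51]
t=4: [100, 66, 59, 74, 35, 103, 52, 55, 70, 56, 18, 81]
t=5: [60, 48, 54, 33, 90, 65, 79, 69, 40, 62, 55, 17]
t=6: [57, 86, 84, 87, 40, 43, 13, 43, 103, 65, 67, 53]
t=7: [58, 29, 18, 30, 104, 108, 51, 93, 65, 44, 49, 79]
t=8: [71, 78, 59, 87, 76, 72, 78, 47, 50, 100, 85, 24]
t=9: [21, 20, 57, 27, 14, 28, 20, 82, 86, 55, 23, 58]
t=10: [62, 56, 65, 76, 51, 76, 53, 16, 26, 70, 67, 68]
t=11: [59, 66, 47, 22, 70, 24, 73, 55, 68, 33, 42, 33]

Answer: [59, 66, 47, 22, 70, 24, 73, 55, 68, 33, 42, 33]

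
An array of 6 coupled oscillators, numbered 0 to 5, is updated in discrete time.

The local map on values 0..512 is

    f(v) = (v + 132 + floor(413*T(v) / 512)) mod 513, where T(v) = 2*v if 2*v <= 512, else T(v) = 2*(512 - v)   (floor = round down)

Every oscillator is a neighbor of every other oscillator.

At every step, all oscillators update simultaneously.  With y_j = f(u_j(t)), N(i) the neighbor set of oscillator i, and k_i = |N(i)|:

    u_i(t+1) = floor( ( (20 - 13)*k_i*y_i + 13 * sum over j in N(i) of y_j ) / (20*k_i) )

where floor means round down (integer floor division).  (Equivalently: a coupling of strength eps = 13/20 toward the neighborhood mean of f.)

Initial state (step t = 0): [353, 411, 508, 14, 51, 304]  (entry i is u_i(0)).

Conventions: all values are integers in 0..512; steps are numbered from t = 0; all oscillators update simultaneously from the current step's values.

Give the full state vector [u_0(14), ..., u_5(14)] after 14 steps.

Simulating step by step:
t=0: [353, 411, 508, 14, 51, 304]
t=1: [211, 203, 190, 198, 220, 218]
t=2: [161, 156, 148, 153, 166, 164]
t=3: [32, 30, 25, 28, 35, 34]
t=4: [212, 211, 208, 210, 214, 213]
t=5: [171, 170, 168, 169, 172, 171]
t=6: [63, 63, 62, 62, 64, 63]
t=7: [295, 295, 295, 295, 296, 295]
t=8: [263, 263, 263, 263, 263, 263]
t=9: [283, 283, 283, 283, 283, 283]
t=10: [271, 271, 271, 271, 271, 271]
t=11: [278, 278, 278, 278, 278, 278]
t=12: [274, 274, 274, 274, 274, 274]
t=13: [276, 276, 276, 276, 276, 276]
t=14: [275, 275, 275, 275, 275, 275]

Answer: [275, 275, 275, 275, 275, 275]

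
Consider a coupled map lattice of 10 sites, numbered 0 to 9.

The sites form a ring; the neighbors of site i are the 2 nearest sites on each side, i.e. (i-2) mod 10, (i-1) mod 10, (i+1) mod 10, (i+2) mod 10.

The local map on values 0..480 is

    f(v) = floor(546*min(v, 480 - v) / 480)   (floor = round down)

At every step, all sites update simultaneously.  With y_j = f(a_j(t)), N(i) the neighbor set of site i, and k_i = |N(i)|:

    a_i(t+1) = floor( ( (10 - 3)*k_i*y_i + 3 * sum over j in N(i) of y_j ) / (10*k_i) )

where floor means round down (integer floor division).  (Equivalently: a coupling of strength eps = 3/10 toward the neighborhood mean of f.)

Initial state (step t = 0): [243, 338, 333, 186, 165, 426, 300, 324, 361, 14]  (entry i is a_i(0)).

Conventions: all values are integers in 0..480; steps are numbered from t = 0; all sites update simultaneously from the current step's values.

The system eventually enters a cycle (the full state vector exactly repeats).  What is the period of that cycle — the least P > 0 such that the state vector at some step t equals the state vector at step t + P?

Simulating step by step:
t=0: [243, 338, 333, 186, 165, 426, 300, 324, 361, 14]
t=1: [224, 162, 179, 190, 179, 101, 184, 155, 144, 66]
t=2: [224, 184, 206, 204, 197, 140, 195, 165, 167, 110]
t=3: [234, 209, 232, 224, 220, 176, 211, 182, 191, 150]
t=4: [252, 237, 259, 249, 246, 211, 233, 206, 218, 188]
t=5: [254, 262, 254, 260, 262, 245, 259, 236, 245, 224]
t=6: [256, 249, 254, 251, 249, 263, 254, 265, 264, 255]
t=7: [254, 260, 257, 259, 259, 248, 254, 246, 247, 253]
t=8: [256, 251, 252, 251, 252, 260, 258, 264, 263, 258]
t=9: [254, 258, 258, 259, 257, 251, 251, 246, 247, 251]
t=10: [257, 252, 252, 251, 253, 259, 260, 264, 263, 260]
t=11: [253, 257, 258, 259, 257, 251, 250, 246, 247, 250]
t=12: [257, 253, 252, 252, 253, 259, 261, 264, 263, 260]
t=13: [253, 257, 258, 258, 256, 251, 249, 246, 246, 250]
t=14: [258, 253, 252, 252, 254, 259, 261, 264, 264, 260]
t=15: [252, 257, 258, 258, 256, 251, 249, 246, 246, 250]
t=16: [258, 253, 252, 252, 254, 259, 261, 264, 264, 261]
t=17: [252, 257, 258, 258, 256, 251, 249, 246, 246, 249]
t=18: [258, 253, 252, 252, 254, 259, 261, 264, 264, 261]

Answer: 2
Key observation: The state at step 16, [258, 253, 252, 252, 254, 259, 261, 264, 264, 261], reappears at step 18 — and no state repeats earlier — so the cycle the system enters has period 2.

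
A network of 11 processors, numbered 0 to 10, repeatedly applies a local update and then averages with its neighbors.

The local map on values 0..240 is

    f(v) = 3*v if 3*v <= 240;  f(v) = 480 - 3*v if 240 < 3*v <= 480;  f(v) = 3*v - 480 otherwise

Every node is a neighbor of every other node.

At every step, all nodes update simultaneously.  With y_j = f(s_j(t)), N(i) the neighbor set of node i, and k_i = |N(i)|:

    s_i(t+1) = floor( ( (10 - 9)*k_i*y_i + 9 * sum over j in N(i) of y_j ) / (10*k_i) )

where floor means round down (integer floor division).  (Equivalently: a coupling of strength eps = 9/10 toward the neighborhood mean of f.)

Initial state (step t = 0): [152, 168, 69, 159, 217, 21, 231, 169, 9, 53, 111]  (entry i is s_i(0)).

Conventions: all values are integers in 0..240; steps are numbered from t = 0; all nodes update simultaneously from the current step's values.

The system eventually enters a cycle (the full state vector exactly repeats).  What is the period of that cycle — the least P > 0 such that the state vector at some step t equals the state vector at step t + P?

Answer: 4
Key observation: The state at step 3, [90, 90, 90, 90, 90, 90, 90, 90, 90, 90, 90], reappears at step 7 — and no state repeats earlier — so the cycle the system enters has period 4.

Derivation:
t=0: [152, 168, 69, 159, 217, 21, 231, 169, 9, 53, 111]
t=1: [96, 96, 97, 95, 97, 96, 97, 96, 96, 97, 97]
t=2: [190, 190, 190, 190, 190, 190, 190, 190, 190, 190, 190]
t=3: [90, 90, 90, 90, 90, 90, 90, 90, 90, 90, 90]
t=4: [210, 210, 210, 210, 210, 210, 210, 210, 210, 210, 210]
t=5: [150, 150, 150, 150, 150, 150, 150, 150, 150, 150, 150]
t=6: [30, 30, 30, 30, 30, 30, 30, 30, 30, 30, 30]
t=7: [90, 90, 90, 90, 90, 90, 90, 90, 90, 90, 90]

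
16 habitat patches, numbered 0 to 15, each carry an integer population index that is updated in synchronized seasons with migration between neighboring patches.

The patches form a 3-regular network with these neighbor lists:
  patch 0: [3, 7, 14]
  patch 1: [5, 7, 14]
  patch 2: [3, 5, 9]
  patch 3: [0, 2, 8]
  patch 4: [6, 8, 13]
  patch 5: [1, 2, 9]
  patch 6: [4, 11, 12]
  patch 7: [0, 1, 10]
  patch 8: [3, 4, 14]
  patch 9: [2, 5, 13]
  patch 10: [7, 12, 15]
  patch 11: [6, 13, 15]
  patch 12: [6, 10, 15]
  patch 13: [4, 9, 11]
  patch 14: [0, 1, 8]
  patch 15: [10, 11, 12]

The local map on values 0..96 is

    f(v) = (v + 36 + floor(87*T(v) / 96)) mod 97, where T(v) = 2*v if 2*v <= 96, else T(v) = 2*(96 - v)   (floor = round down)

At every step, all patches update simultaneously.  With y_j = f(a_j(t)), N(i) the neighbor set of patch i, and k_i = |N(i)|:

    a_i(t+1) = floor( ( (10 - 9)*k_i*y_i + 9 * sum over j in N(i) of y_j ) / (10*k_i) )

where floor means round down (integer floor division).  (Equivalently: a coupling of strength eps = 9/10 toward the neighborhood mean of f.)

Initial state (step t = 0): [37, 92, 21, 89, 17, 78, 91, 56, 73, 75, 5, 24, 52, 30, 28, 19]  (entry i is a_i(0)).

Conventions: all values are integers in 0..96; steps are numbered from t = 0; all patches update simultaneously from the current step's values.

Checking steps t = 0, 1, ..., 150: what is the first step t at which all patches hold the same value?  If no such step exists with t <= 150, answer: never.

Answer: never
Key observation: The state at step 5 reappears at step 7 — the system is in a cycle of period 2 from step 5 on.  No step 0..7 is synchronized, and the cycle repeats forever, so no step up to 150 (or ever) has all patches equal.

Derivation:
t=0: [37, 92, 21, 89, 17, 78, 91, 56, 73, 75, 5, 24, 52, 30, 28, 19]  (not all equal)
t=1: [41, 43, 51, 61, 42, 60, 51, 46, 47, 55, 72, 45, 60, 44, 41, 46]  (not all equal)
t=2: [60, 61, 65, 65, 66, 65, 62, 56, 59, 65, 65, 66, 64, 63, 60, 61]  (not all equal)
t=3: [63, 63, 60, 62, 62, 60, 59, 62, 61, 60, 63, 61, 61, 59, 64, 60]  (not all equal)
t=4: [61, 62, 63, 62, 64, 63, 62, 61, 61, 64, 62, 64, 63, 63, 61, 62]  (not all equal)
t=5: [62, 62, 61, 62, 61, 61, 61, 62, 62, 61, 62, 61, 61, 61, 62, 61]  (not all equal)
t=6: [62, 62, 62, 62, 62, 62, 63, 62, 62, 63, 62, 63, 62, 63, 62, 62]  (not all equal)
t=7: [62, 62, 61, 62, 61, 61, 61, 62, 62, 61, 62, 61, 61, 61, 62, 61]  (not all equal)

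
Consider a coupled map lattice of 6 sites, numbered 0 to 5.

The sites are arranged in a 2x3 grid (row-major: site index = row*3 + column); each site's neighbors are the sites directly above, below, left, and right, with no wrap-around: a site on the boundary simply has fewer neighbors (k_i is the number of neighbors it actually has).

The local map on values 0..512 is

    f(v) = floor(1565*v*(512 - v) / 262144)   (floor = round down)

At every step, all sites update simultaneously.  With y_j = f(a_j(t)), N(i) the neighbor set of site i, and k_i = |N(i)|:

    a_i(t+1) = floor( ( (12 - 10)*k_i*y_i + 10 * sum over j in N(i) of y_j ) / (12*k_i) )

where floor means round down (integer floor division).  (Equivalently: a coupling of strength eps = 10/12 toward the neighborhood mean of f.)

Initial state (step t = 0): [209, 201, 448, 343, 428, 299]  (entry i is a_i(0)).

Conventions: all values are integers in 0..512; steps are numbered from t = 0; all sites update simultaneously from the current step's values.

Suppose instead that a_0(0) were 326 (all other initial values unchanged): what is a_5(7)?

Simulating step by step:
t=0: [326, 201, 448, 343, 428, 299]
t=1: [359, 269, 342, 297, 340, 223]
t=2: [375, 349, 380, 345, 379, 354]
t=3: [335, 307, 329, 309, 331, 305]
t=4: [370, 359, 372, 358, 372, 361]
t=5: [325, 313, 323, 314, 324, 312]
t=6: [369, 364, 370, 363, 369, 364]
t=7: [320, 315, 319, 316, 320, 315]

Answer: a_5(7) = 315
Key observation: This trace re-runs the system from the modified initial state.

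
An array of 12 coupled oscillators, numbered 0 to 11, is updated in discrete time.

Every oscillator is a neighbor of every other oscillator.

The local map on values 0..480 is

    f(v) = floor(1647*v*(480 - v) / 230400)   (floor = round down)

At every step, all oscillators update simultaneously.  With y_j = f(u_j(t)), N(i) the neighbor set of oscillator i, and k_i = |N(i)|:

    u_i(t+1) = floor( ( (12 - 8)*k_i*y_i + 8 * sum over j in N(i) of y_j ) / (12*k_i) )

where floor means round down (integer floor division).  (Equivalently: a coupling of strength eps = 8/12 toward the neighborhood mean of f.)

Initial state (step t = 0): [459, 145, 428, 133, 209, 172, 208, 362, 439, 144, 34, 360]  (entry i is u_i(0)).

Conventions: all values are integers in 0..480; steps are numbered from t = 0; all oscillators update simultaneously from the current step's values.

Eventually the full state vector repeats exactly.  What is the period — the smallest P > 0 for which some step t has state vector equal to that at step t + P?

Simulating step by step:
t=0: [459, 145, 428, 133, 209, 172, 208, 362, 439, 144, 34, 360]
t=1: [217, 293, 242, 288, 309, 302, 309, 282, 233, 293, 228, 282]
t=2: [399, 394, 400, 395, 390, 392, 390, 396, 400, 394, 399, 396]
t=3: [236, 239, 235, 238, 241, 240, 241, 238, 235, 239, 236, 238]
t=4: [411, 411, 411, 411, 411, 411, 411, 411, 411, 411, 411, 411]
t=5: [202, 202, 202, 202, 202, 202, 202, 202, 202, 202, 202, 202]
t=6: [401, 401, 401, 401, 401, 401, 401, 401, 401, 401, 401, 401]
t=7: [226, 226, 226, 226, 226, 226, 226, 226, 226, 226, 226, 226]
t=8: [410, 410, 410, 410, 410, 410, 410, 410, 410, 410, 410, 410]
t=9: [205, 205, 205, 205, 205, 205, 205, 205, 205, 205, 205, 205]
t=10: [402, 402, 402, 402, 402, 402, 402, 402, 402, 402, 402, 402]
t=11: [224, 224, 224, 224, 224, 224, 224, 224, 224, 224, 224, 224]
t=12: [409, 409, 409, 409, 409, 409, 409, 409, 409, 409, 409, 409]
t=13: [207, 207, 207, 207, 207, 207, 207, 207, 207, 207, 207, 207]
t=14: [403, 403, 403, 403, 403, 403, 403, 403, 403, 403, 403, 403]
t=15: [221, 221, 221, 221, 221, 221, 221, 221, 221, 221, 221, 221]
t=16: [409, 409, 409, 409, 409, 409, 409, 409, 409, 409, 409, 409]

Answer: 4
Key observation: The state at step 12, [409, 409, 409, 409, 409, 409, 409, 409, 409, 409, 409, 409], reappears at step 16 — and no state repeats earlier — so the cycle the system enters has period 4.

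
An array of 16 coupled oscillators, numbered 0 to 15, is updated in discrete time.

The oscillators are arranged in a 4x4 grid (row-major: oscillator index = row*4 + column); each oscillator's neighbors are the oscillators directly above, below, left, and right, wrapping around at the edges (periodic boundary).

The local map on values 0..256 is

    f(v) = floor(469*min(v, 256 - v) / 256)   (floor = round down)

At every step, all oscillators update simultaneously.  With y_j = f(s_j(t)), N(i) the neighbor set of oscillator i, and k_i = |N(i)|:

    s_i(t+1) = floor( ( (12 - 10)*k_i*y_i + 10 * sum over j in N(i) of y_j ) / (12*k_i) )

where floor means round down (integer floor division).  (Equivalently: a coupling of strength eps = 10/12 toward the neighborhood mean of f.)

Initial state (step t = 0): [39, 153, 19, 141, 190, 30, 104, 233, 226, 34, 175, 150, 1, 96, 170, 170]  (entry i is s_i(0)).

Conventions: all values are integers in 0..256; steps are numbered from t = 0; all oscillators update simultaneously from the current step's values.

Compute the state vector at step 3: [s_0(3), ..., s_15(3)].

Answer: [120, 130, 112, 132, 151, 120, 134, 127, 125, 129, 112, 131, 129, 106, 112, 111]

Derivation:
t=0: [39, 153, 19, 141, 190, 30, 104, 233, 226, 34, 175, 150, 1, 96, 170, 170]
t=1: [119, 100, 160, 98, 66, 125, 89, 155, 87, 100, 150, 115, 95, 114, 133, 143]
t=2: [173, 203, 185, 193, 184, 173, 190, 170, 169, 195, 195, 190, 194, 194, 200, 198]
t=3: [120, 130, 112, 132, 151, 120, 134, 127, 125, 129, 112, 131, 129, 106, 112, 111]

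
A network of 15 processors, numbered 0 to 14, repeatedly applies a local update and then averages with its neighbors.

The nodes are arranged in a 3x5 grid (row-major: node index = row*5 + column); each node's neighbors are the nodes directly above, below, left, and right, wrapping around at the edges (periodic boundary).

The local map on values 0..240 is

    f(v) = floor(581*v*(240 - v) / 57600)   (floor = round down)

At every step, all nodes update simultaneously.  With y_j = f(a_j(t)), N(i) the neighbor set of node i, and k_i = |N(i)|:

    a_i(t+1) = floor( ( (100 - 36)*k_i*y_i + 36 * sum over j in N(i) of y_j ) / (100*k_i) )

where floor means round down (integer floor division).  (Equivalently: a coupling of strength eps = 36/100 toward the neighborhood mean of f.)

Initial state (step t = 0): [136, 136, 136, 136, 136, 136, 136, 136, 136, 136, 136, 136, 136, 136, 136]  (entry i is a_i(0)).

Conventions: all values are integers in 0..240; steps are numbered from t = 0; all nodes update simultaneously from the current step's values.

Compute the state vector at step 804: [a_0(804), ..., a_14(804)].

Simulating step by step:
t=0: [136, 136, 136, 136, 136, 136, 136, 136, 136, 136, 136, 136, 136, 136, 136]
t=1: [142, 142, 142, 142, 142, 142, 142, 142, 142, 142, 142, 142, 142, 142, 142]
t=2: [140, 140, 140, 140, 140, 140, 140, 140, 140, 140, 140, 140, 140, 140, 140]
t=3: [141, 141, 141, 141, 141, 141, 141, 141, 141, 141, 141, 141, 141, 141, 141]
t=4: [140, 140, 140, 140, 140, 140, 140, 140, 140, 140, 140, 140, 140, 140, 140]

Answer: [140, 140, 140, 140, 140, 140, 140, 140, 140, 140, 140, 140, 140, 140, 140]
Key observation: The state at step 2, [140, 140, 140, 140, 140, 140, 140, 140, 140, 140, 140, 140, 140, 140, 140], reappears at step 4: the system is in a cycle of period 2 from step 2 on.  Therefore the state at step 804 equals the state at step 2 + ((804 - 2) mod 2) = 2, which is [140, 140, 140, 140, 140, 140, 140, 140, 140, 140, 140, 140, 140, 140, 140].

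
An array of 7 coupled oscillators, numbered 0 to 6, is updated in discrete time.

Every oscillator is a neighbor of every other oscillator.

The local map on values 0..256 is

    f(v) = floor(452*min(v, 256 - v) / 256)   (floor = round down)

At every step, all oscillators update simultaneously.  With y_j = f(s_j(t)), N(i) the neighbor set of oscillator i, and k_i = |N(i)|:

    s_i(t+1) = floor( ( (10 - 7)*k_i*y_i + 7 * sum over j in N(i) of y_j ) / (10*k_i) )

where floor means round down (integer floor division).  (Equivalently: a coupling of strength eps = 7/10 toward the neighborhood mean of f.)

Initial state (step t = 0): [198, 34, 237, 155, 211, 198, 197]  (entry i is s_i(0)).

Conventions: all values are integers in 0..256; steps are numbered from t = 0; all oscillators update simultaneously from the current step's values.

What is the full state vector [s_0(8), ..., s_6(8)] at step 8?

Simulating step by step:
t=0: [198, 34, 237, 155, 211, 198, 197]
t=1: [95, 87, 82, 109, 91, 95, 95]
t=2: [164, 162, 160, 169, 163, 164, 164]
t=3: [162, 162, 163, 160, 162, 162, 162]
t=4: [165, 165, 165, 166, 165, 165, 165]
t=5: [159, 159, 159, 159, 159, 159, 159]
t=6: [171, 171, 171, 171, 171, 171, 171]
t=7: [150, 150, 150, 150, 150, 150, 150]
t=8: [187, 187, 187, 187, 187, 187, 187]

Answer: [187, 187, 187, 187, 187, 187, 187]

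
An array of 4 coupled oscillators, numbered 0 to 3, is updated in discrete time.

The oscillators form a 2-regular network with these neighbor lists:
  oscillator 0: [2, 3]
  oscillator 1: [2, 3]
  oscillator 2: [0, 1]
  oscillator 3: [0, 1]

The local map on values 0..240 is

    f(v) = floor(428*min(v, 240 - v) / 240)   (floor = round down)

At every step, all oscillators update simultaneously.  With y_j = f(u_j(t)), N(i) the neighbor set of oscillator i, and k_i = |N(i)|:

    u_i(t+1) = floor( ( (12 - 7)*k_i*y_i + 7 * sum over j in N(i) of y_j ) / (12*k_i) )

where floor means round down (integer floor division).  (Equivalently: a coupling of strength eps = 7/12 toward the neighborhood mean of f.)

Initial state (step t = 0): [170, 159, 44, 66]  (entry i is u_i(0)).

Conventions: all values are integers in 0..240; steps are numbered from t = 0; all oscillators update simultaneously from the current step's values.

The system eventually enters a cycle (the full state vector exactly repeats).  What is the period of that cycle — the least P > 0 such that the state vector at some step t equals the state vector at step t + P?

Answer: 11
Key observation: The state at step 10, [130, 130, 130, 130], reappears at step 21 — and no state repeats earlier — so the cycle the system enters has period 11.

Derivation:
t=0: [170, 159, 44, 66]
t=1: [108, 116, 110, 126]
t=2: [196, 202, 197, 200]
t=3: [75, 70, 73, 71]
t=4: [130, 126, 129, 127]
t=5: [197, 200, 198, 200]
t=6: [73, 71, 73, 72]
t=7: [129, 127, 128, 128]
t=8: [198, 199, 199, 199]
t=9: [73, 73, 73, 73]
t=10: [130, 130, 130, 130]
t=11: [196, 196, 196, 196]
t=12: [78, 78, 78, 78]
t=13: [139, 139, 139, 139]
t=14: [180, 180, 180, 180]
t=15: [107, 107, 107, 107]
t=16: [190, 190, 190, 190]
t=17: [89, 89, 89, 89]
t=18: [158, 158, 158, 158]
t=19: [146, 146, 146, 146]
t=20: [167, 167, 167, 167]
t=21: [130, 130, 130, 130]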